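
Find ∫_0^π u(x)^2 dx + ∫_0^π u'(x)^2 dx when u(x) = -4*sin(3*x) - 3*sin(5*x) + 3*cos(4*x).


||u||_{H^1(0,π)}^2 = 68/7 + 547*π/2

u'(x) = -12*sin(4*x) - 12*cos(3*x) - 15*cos(5*x).
Expand u² and (u')² and integrate term by term on (0, π), using: for integers n ≥ 1, ∫_0^π sin²(nx) dx = ∫_0^π cos²(nx) dx = π/2; for n ≠ n', ∫_0^π sin(nx)sin(n'x) dx = ∫_0^π cos(nx)cos(n'x) dx = 0; and by product-to-sum, ∫_0^π sin(nx)cos(n'x) dx = ½∫_0^π [sin((n+n')x) + sin((n−n')x)] dx, which is 0 when n+n' is even and 2n/(n²−n'²) when n+n' is odd (it need not vanish on (0, π)).
  u² squared terms: (-4)²·∫sin(3x)² dx = 16·π/2 = 8*π;  (-3)²·∫sin(5x)² dx = 9·π/2 = 9*π/2;  (3)²·∫cos(4x)² dx = 9·π/2 = 9*π/2.
  u² cross terms: 2·(-4)·(-3)·∫sin(3x)·sin(5x) dx = 24·(0) = 0;  2·(-4)·(3)·∫sin(3x)·cos(4x) dx = -24·(-6/7) = 144/7;  2·(-3)·(3)·∫sin(5x)·cos(4x) dx = -18·(10/9) = -20.
  So ∫_0^π u² dx = 8*π + 9*π/2 + 9*π/2 + 0 + 144/7 − 20 = 4/7 + 17*π.
  (u')² squared terms: (-15)²·∫cos(5x)² dx = 225·π/2 = 225*π/2;  (-12)²·∫cos(3x)² dx = 144·π/2 = 72*π;  (-12)²·∫sin(4x)² dx = 144·π/2 = 72*π.
  (u')² cross terms: 2·(-15)·(-12)·∫cos(5x)·cos(3x) dx = 360·(0) = 0;  2·(-15)·(-12)·∫cos(5x)·sin(4x) dx = 360·(-8/9) = -320;  2·(-12)·(-12)·∫cos(3x)·sin(4x) dx = 288·(8/7) = 2304/7.
  So ∫_0^π (u')² dx = 225*π/2 + 72*π + 72*π + 0 − 320 + 2304/7 = 64/7 + 513*π/2.
||u||_{H^1}^2 = (4/7 + 17*π) + (64/7 + 513*π/2) = 68/7 + 547*π/2.


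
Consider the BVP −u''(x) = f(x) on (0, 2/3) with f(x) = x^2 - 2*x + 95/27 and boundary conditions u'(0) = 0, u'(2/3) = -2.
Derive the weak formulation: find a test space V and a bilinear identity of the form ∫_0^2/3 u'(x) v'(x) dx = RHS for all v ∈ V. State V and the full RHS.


V = H^1(0, 2/3) (v unrestricted at boundary; u is determined up to an additive constant); weak form: ∫_0^2/3 u'v' dx = ∫_0^2/3 (x^2 - 2*x + 95/27) v dx − 2·v(2/3) for all v ∈ V.

Multiply both sides by a test function v and integrate from 0 to 2/3:
  ∫_0^2/3 −u''(x) v(x) dx = ∫_0^2/3 f(x) v(x) dx.
Integrate the LHS by parts once:
  ∫_0^2/3 −u'' v dx = −[u'(x) v(x)]_0^2/3 + ∫_0^2/3 u'(x) v'(x) dx.
Thus ∫_0^2/3 u'(x) v'(x) dx = ∫_0^2/3 f(x) v(x) dx + [u'(x) v(x)]_0^2/3.
Choose V so that boundary terms are either known or forced to vanish.
u has inhomogeneous Neumann u'(0) = 0, u'(2/3) = -2. [u' v]_0^2/3 = (-2)·v(2/3) − (0)·v(0) = − 2·v(2/3). Take V = H^1(0, 2/3); boundary term becomes part of RHS.
Weak formulation: find u (satisfying any essential BC) such that ∫_0^2/3 u'(x) v'(x) dx = ∫_0^2/3 f v dx − 2·v(2/3) for all v ∈ V (Neumann data are natural BCs: they enter the RHS as boundary terms).
Substituting f(x) = x^2 - 2*x + 95/27, the right-hand side is ∫_0^2/3 (x^2 - 2*x + 95/27) v dx − 2·v(2/3).
Compatibility check (pure Neumann): taking v ≡ 1 ∈ V gives 0 = ∫_0^2/3 f dx + (-2) − (0), i.e. ∫_0^2/3 f dx must equal u'(0) − u'(2/3) = 2. Indeed ∫_0^2/3 (x^2 - 2*x + 95/27) dx = 2, so the data are compatible. The solution is then unique only up to an additive constant (fix it e.g. by requiring ∫_0^2/3 u dx = 0).


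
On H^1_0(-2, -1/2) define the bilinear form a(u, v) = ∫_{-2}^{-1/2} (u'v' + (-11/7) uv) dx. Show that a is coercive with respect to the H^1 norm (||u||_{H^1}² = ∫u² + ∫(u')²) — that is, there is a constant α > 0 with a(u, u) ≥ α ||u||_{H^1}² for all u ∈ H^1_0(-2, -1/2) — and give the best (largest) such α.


α = (-99 + 28*π^2)/(7*(9 + 4*π^2))

Coercivity of a(·,·) on H^1_0(-2, -1/2) means a(u, u) ≥ α ||u||_{H^1}² for every u ∈ H^1_0.
The interval has length L = 3/2, and Poincaré/coercivity depend only on L. Here a(u, u) = ∫(u')² + (-11/7)·∫u².
Here c = -11/7 < 0 with |c| < (π/L)² = 4*π^2/9, so coercivity still holds. The condition a(u,u) ≥ α||u||_{H^1}² reads (1−α)∫(u')² ≥ (α−c)∫u². Any admissible α is ≤ 1 (rapidly oscillating u have ∫u²/∫(u')² → 0), and α = 1 would force 0 ≥ (1−c)∫u², impossible since c < 1; so 1−α > 0. By the sharp Poincaré inequality on H^1_0 of an interval of length L, ∫(u')² ≥ (π/L)²∫u² with equality for the first sine mode sin(π(x−x₀)/L) (x₀ the left endpoint), so the inequality holds for all u iff (1−α)(π/L)² ≥ α − c, i.e. α ≤ ((π/L)² + c)/((π/L)² + 1) = (1 + c(L/π)²)/(1 + (L/π)²). (Direct route, valid since c ≤ 0: Poincaré gives c∫u² ≥ c(L/π)²∫(u')², so a(u,u) ≥ (1 + c(L/π)²)∫(u')², while ||u||_{H^1}² ≤ (1 + (L/π)²)∫(u')²; dividing yields the same α.) With (π/L)² = 4*π^2/9 and c = -11/7, the largest admissible constant is α = ((π/L)² + c)/((π/L)² + 1).
Simplifying, α = (-99 + 28*π^2)/(7*(9 + 4*π^2)).


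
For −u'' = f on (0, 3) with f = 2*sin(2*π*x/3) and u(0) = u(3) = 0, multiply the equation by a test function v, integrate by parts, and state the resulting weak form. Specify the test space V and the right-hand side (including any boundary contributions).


V = H^1_0(0, 3) (so v(0) = v(3) = 0); weak form: ∫_0^3 u'v' dx = ∫_0^3 (2*sin(2*π*x/3)) v dx for all v ∈ V.

Multiply both sides by a test function v and integrate from 0 to 3:
  ∫_0^3 −u''(x) v(x) dx = ∫_0^3 f(x) v(x) dx.
Integrate the LHS by parts once:
  ∫_0^3 −u'' v dx = −[u'(x) v(x)]_0^3 + ∫_0^3 u'(x) v'(x) dx.
Thus ∫_0^3 u'(x) v'(x) dx = ∫_0^3 f(x) v(x) dx + [u'(x) v(x)]_0^3.
Choose V so that boundary terms are either known or forced to vanish.
u is Dirichlet: u(0) = u(3) = 0. Let V = H^1_0(0, 3); then v(0) = v(3) = 0, and [u' v]_0^3 = 0.
Weak formulation: find u (satisfying any essential BC) such that ∫_0^3 u'(x) v'(x) dx = ∫_0^3 f v dx for all v ∈ V.
Substituting f(x) = 2*sin(2*π*x/3), the right-hand side is ∫_0^3 (2*sin(2*π*x/3)) v dx.


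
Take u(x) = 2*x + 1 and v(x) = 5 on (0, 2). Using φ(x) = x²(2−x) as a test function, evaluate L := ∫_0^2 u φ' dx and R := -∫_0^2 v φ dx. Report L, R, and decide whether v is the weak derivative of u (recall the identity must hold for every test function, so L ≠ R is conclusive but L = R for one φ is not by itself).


LHS = -8/3, RHS = -20/3. No, v is not the weak derivative of u.

u(x) = 2*x + 1, classical derivative u'(x) = 2.
φ(x) = x²(2−x), so φ'(x) = x*(4 - 3*x).
Note φ(0) = φ(2) = 0, so the boundary term u·φ vanishes.
LHS = ∫_0^2 u(x) φ'(x) dx = ∫_0^2 (-6*x^3 + 5*x^2 + 4*x) dx. Term by term:
  ∫_0^2 -6*x^3 dx = -24;  ∫_0^2 5*x^2 dx = 40/3;  ∫_0^2 4*x dx = 8.
Sum: -24 + 40/3 + 8 = -8/3.
So LHS = -8/3.
∫_0^2 v(x) φ(x) dx = ∫_0^2 (-5*x^3 + 10*x^2) dx. Term by term:
  ∫_0^2 -5*x^3 dx = -20;  ∫_0^2 10*x^2 dx = 80/3.
Sum: -20 + 80/3 = 20/3.
So RHS = -∫_0^2 v(x) φ(x) dx = -20/3.
LHS − RHS = 4 ≠ 0, so the identity fails.
(For a valid weak derivative the identity must hold for EVERY test function, in particular this one. The failure shows v is NOT the weak derivative of u.)
Correct weak derivative would be u'(x) = 2.


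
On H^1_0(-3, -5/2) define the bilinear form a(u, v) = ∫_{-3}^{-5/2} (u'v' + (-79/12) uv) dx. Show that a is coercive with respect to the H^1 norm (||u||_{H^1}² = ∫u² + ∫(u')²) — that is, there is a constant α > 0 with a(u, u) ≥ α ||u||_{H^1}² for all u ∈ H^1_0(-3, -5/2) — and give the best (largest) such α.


α = (-79 + 48*π^2)/(12*(1 + 4*π^2))

Coercivity of a(·,·) on H^1_0(-3, -5/2) means a(u, u) ≥ α ||u||_{H^1}² for every u ∈ H^1_0.
The interval has length L = 1/2, and Poincaré/coercivity depend only on L. Here a(u, u) = ∫(u')² + (-79/12)·∫u².
Here c = -79/12 < 0 with |c| < (π/L)² = 4*π^2, so coercivity still holds. The condition a(u,u) ≥ α||u||_{H^1}² reads (1−α)∫(u')² ≥ (α−c)∫u². Any admissible α is ≤ 1 (rapidly oscillating u have ∫u²/∫(u')² → 0), and α = 1 would force 0 ≥ (1−c)∫u², impossible since c < 1; so 1−α > 0. By the sharp Poincaré inequality on H^1_0 of an interval of length L, ∫(u')² ≥ (π/L)²∫u² with equality for the first sine mode sin(π(x−x₀)/L) (x₀ the left endpoint), so the inequality holds for all u iff (1−α)(π/L)² ≥ α − c, i.e. α ≤ ((π/L)² + c)/((π/L)² + 1) = (1 + c(L/π)²)/(1 + (L/π)²). (Direct route, valid since c ≤ 0: Poincaré gives c∫u² ≥ c(L/π)²∫(u')², so a(u,u) ≥ (1 + c(L/π)²)∫(u')², while ||u||_{H^1}² ≤ (1 + (L/π)²)∫(u')²; dividing yields the same α.) With (π/L)² = 4*π^2 and c = -79/12, the largest admissible constant is α = ((π/L)² + c)/((π/L)² + 1).
Simplifying, α = (-79 + 48*π^2)/(12*(1 + 4*π^2)).


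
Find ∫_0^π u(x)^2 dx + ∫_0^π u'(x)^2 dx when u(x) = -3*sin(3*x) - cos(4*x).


||u||_{H^1(0,π)}^2 = -612/7 + 107*π/2

u'(x) = 4*sin(4*x) - 9*cos(3*x).
Expand u² and (u')² and integrate term by term on (0, π), using: for integers n ≥ 1, ∫_0^π sin²(nx) dx = ∫_0^π cos²(nx) dx = π/2; for n ≠ n', ∫_0^π sin(nx)sin(n'x) dx = ∫_0^π cos(nx)cos(n'x) dx = 0; and by product-to-sum, ∫_0^π sin(nx)cos(n'x) dx = ½∫_0^π [sin((n+n')x) + sin((n−n')x)] dx, which is 0 when n+n' is even and 2n/(n²−n'²) when n+n' is odd (it need not vanish on (0, π)).
  u² squared terms: (-1)²·∫cos(4x)² dx = 1·π/2 = π/2;  (-3)²·∫sin(3x)² dx = 9·π/2 = 9*π/2.
  u² cross terms: 2·(-1)·(-3)·∫cos(4x)·sin(3x) dx = 6·(-6/7) = -36/7.
  So ∫_0^π u² dx = π/2 + 9*π/2 − 36/7 = -36/7 + 5*π.
  (u')² squared terms: (-9)²·∫cos(3x)² dx = 81·π/2 = 81*π/2;  (4)²·∫sin(4x)² dx = 16·π/2 = 8*π.
  (u')² cross terms: 2·(-9)·(4)·∫cos(3x)·sin(4x) dx = -72·(8/7) = -576/7.
  So ∫_0^π (u')² dx = 81*π/2 + 8*π − 576/7 = -576/7 + 97*π/2.
||u||_{H^1}^2 = (-36/7 + 5*π) + (-576/7 + 97*π/2) = -612/7 + 107*π/2.


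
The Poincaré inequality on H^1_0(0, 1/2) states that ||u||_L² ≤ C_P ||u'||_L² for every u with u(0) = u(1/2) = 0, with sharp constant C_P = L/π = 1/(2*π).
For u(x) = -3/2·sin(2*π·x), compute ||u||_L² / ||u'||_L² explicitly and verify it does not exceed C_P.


||u||_L² / ||u'||_L² = 1/(2*π) = C_P.

u(x) = -3/2·sin(2*π·x), so u'(x) = -3*π*cos(2*π*x).
Writing u(x) = A·sin(kπx/L) with A = -3/2 and k = 1, use ∫_0^L sin²(kπx/L) dx = L/2 and ∫_0^L cos²(kπx/L) dx = L/2.
u² = 9/4·sin²(2*π·x) and (u')² = 9*π^2·cos²(2*π·x), and each of sin², cos² integrates to L/2 = 1/4 over (0, 1/2).
∫_0^1/2 u² dx = 9/16, so ||u||_L² = 3/4.
∫_0^1/2 (u')² dx = 9*π^2/4, so ||u'||_L² = 3*π/2.
Ratio ||u||_L² / ||u'||_L² = 1/(2*π).
Sharp Poincaré constant on H^1_0(0, 1/2) is C_P = L/π = 1/(2*π), achieved by sin(2*π·x).
This is the k = 1 eigenfunction (up to amplitude), so the ratio equals the sharp Poincaré constant exactly.


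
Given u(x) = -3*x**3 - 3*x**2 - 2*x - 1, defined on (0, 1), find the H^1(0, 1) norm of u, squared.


||u||_{H^1}^2 = 21529/210

The H^1 norm (squared) on an interval (0, L) is
  ||u||_{H^1}^2 = ∫_0^L u(x)^2 dx + ∫_0^L u'(x)^2 dx.
Compute u'(x) = -9*x**2 - 6*x - 2.
Then u(x)^2 = 9*x**6 + 18*x**5 + 21*x**4 + 18*x**3 + 10*x**2 + 4*x + 1 and u'(x)^2 = 81*x**4 + 108*x**3 + 72*x**2 + 24*x + 4.
Integrate each monomial from 0 to 1 using ∫_0^1 c·x^n dx = c·1^(n+1)/(n+1):
  ∫_0^1 u(x)^2 dx = ∫_0^1 (9*x^6 + 18*x^5 + 21*x^4 + 18*x^3 + 10*x^2 + 4*x + 1) dx. Term by term:
    ∫_0^1 9*x^6 dx = 9/7;  ∫_0^1 18*x^5 dx = 3;  ∫_0^1 21*x^4 dx = 21/5;
    ∫_0^1 18*x^3 dx = 9/2;  ∫_0^1 10*x^2 dx = 10/3;  ∫_0^1 4*x dx = 2;
    ∫_0^1 1 dx = 1.
  Sum: 9/7 + 3 + 21/5 + 9/2 + 10/3 + 2 + 1 = 4057/210.
  ∫_0^1 u'(x)^2 dx = ∫_0^1 (81*x^4 + 108*x^3 + 72*x^2 + 24*x + 4) dx. Term by term:
    ∫_0^1 81*x^4 dx = 81/5;  ∫_0^1 108*x^3 dx = 27;  ∫_0^1 72*x^2 dx = 24;
    ∫_0^1 24*x dx = 12;  ∫_0^1 4 dx = 4.
  Sum: 81/5 + 27 + 24 + 12 + 4 = 416/5.
Adding: ||u||_{H^1}^2 = 4057/210 + 416/5 = 21529/210.


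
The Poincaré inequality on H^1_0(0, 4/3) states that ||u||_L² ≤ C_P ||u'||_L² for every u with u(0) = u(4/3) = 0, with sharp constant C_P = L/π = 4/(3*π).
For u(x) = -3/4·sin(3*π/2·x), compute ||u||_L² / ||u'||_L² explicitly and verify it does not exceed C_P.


||u||_L² / ||u'||_L² = 2/(3*π) < C_P = 4/(3*π).

u(x) = -3/4·sin(3*π/2·x), so u'(x) = -9*π*cos(3*π*x/2)/8.
Writing u(x) = A·sin(kπx/L) with A = -3/4 and k = 2, use ∫_0^L sin²(kπx/L) dx = L/2 and ∫_0^L cos²(kπx/L) dx = L/2.
u² = 9/16·sin²(3*π/2·x) and (u')² = 81*π^2/64·cos²(3*π/2·x), and each of sin², cos² integrates to L/2 = 2/3 over (0, 4/3).
∫_0^4/3 u² dx = 3/8, so ||u||_L² = sqrt(6)/4.
∫_0^4/3 (u')² dx = 27*π^2/32, so ||u'||_L² = 3*sqrt(6)*π/8.
Ratio ||u||_L² / ||u'||_L² = 2/(3*π).
Sharp Poincaré constant on H^1_0(0, 4/3) is C_P = L/π = 4/(3*π), achieved by sin(3*π/4·x).
This is the k = 2 harmonic; the ratio L/(kπ) is strictly less than C_P = L/π, consistent with the sharp inequality ||u||_L² ≤ C_P ||u'||_L².


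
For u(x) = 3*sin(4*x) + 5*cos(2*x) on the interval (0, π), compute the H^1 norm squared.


||u||_{H^1(0,π)}^2 = 139*π

u'(x) = -10*sin(2*x) + 12*cos(4*x).
Expand u² and (u')² and integrate term by term on (0, π), using: for integers n ≥ 1, ∫_0^π sin²(nx) dx = ∫_0^π cos²(nx) dx = π/2; for n ≠ n', ∫_0^π sin(nx)sin(n'x) dx = ∫_0^π cos(nx)cos(n'x) dx = 0; and by product-to-sum, ∫_0^π sin(nx)cos(n'x) dx = ½∫_0^π [sin((n+n')x) + sin((n−n')x)] dx, which is 0 when n+n' is even and 2n/(n²−n'²) when n+n' is odd (it need not vanish on (0, π)).
  u² squared terms: (3)²·∫sin(4x)² dx = 9·π/2 = 9*π/2;  (5)²·∫cos(2x)² dx = 25·π/2 = 25*π/2.
  u² cross terms: 2·(3)·(5)·∫sin(4x)·cos(2x) dx = 30·(0) = 0.
  So ∫_0^π u² dx = 9*π/2 + 25*π/2 + 0 = 17*π.
  (u')² squared terms: (-10)²·∫sin(2x)² dx = 100·π/2 = 50*π;  (12)²·∫cos(4x)² dx = 144·π/2 = 72*π.
  (u')² cross terms: 2·(-10)·(12)·∫sin(2x)·cos(4x) dx = -240·(0) = 0.
  So ∫_0^π (u')² dx = 50*π + 72*π + 0 = 122*π.
||u||_{H^1}^2 = (17*π) + (122*π) = 139*π.


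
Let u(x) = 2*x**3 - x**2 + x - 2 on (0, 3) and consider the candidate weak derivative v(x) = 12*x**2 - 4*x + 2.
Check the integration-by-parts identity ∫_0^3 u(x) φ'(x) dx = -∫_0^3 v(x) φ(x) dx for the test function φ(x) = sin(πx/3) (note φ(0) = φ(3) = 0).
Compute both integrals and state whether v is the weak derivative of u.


LHS = -150/π + 648/π^3, RHS = -300/π + 1296/π^3. No, v is not the weak derivative of u.

u(x) = 2*x**3 - x**2 + x - 2, classical derivative u'(x) = 6*x**2 - 2*x + 1.
φ(x) = sin(πx/3), so φ'(x) = π*cos(π*x/3)/3.
Note φ(0) = φ(3) = 0, so the boundary term u·φ vanishes.
LHS = ∫_0^3 u(x) φ'(x) dx = ∫_0^3 (2*π*x^3*cos(π*x/3)/3 - π*x^2*cos(π*x/3)/3 + π*x*cos(π*x/3)/3 - 2*π*cos(π*x/3)/3) dx. Term by term:
  ∫_0^3 -2*π*cos(π*x/3)/3 dx = 0;  ∫_0^3 -π*x^2*cos(π*x/3)/3 dx = 18/π;  ∫_0^3 π*x*cos(π*x/3)/3 dx = -6/π;
  ∫_0^3 2*π*x^3*cos(π*x/3)/3 dx = -162/π + 648/π^3.
Sum: 0 + 18/π − 6/π + -162/π + 648/π^3 = -150/π + 648/π^3.
So LHS = -150/π + 648/π^3.
∫_0^3 v(x) φ(x) dx = ∫_0^3 (12*x^2*sin(π*x/3) - 4*x*sin(π*x/3) + 2*sin(π*x/3)) dx. Term by term:
  ∫_0^3 2*sin(π*x/3) dx = 12/π;  ∫_0^3 -4*x*sin(π*x/3) dx = -36/π;  ∫_0^3 12*x^2*sin(π*x/3) dx = -1296/π^3 + 324/π.
Sum: 12/π − 36/π + -1296/π^3 + 324/π = -1296/π^3 + 300/π.
So RHS = -∫_0^3 v(x) φ(x) dx = -300/π + 1296/π^3.
LHS − RHS = -648/π^3 + 150/π ≠ 0, so the identity fails.
(For a valid weak derivative the identity must hold for EVERY test function, in particular this one. The failure shows v is NOT the weak derivative of u.)
Correct weak derivative would be u'(x) = 6*x**2 - 2*x + 1.


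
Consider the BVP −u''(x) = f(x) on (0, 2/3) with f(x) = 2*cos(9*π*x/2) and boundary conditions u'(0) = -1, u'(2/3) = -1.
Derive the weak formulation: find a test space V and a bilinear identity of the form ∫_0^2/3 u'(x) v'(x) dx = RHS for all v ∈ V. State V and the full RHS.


V = H^1(0, 2/3) (v unrestricted at boundary; u is determined up to an additive constant); weak form: ∫_0^2/3 u'v' dx = ∫_0^2/3 (2*cos(9*π*x/2)) v dx − v(2/3) + v(0) for all v ∈ V.

Multiply both sides by a test function v and integrate from 0 to 2/3:
  ∫_0^2/3 −u''(x) v(x) dx = ∫_0^2/3 f(x) v(x) dx.
Integrate the LHS by parts once:
  ∫_0^2/3 −u'' v dx = −[u'(x) v(x)]_0^2/3 + ∫_0^2/3 u'(x) v'(x) dx.
Thus ∫_0^2/3 u'(x) v'(x) dx = ∫_0^2/3 f(x) v(x) dx + [u'(x) v(x)]_0^2/3.
Choose V so that boundary terms are either known or forced to vanish.
u has inhomogeneous Neumann u'(0) = -1, u'(2/3) = -1. [u' v]_0^2/3 = (-1)·v(2/3) − (-1)·v(0) = − v(2/3) + v(0). Take V = H^1(0, 2/3); boundary term becomes part of RHS.
Weak formulation: find u (satisfying any essential BC) such that ∫_0^2/3 u'(x) v'(x) dx = ∫_0^2/3 f v dx − v(2/3) + v(0) for all v ∈ V (Neumann data are natural BCs: they enter the RHS as boundary terms).
Substituting f(x) = 2*cos(9*π*x/2), the right-hand side is ∫_0^2/3 (2*cos(9*π*x/2)) v dx − v(2/3) + v(0).
Compatibility check (pure Neumann): taking v ≡ 1 ∈ V gives 0 = ∫_0^2/3 f dx + (-1) − (-1), i.e. ∫_0^2/3 f dx must equal u'(0) − u'(2/3) = 0. Indeed ∫_0^2/3 (2*cos(9*π*x/2)) dx = 0, so the data are compatible. The solution is then unique only up to an additive constant (fix it e.g. by requiring ∫_0^2/3 u dx = 0).


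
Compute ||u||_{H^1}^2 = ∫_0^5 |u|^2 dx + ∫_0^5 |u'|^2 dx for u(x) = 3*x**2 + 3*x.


||u||_{H^1}^2 = 21615/2

The H^1 norm (squared) on an interval (0, L) is
  ||u||_{H^1}^2 = ∫_0^L u(x)^2 dx + ∫_0^L u'(x)^2 dx.
Compute u'(x) = 6*x + 3.
Then u(x)^2 = 9*x**4 + 18*x**3 + 9*x**2 and u'(x)^2 = 36*x**2 + 36*x + 9.
Integrate each monomial from 0 to 5 using ∫_0^5 c·x^n dx = c·5^(n+1)/(n+1):
  ∫_0^5 u(x)^2 dx = ∫_0^5 (9*x^4 + 18*x^3 + 9*x^2) dx. Term by term:
    ∫_0^5 9*x^4 dx = 5625;  ∫_0^5 18*x^3 dx = 5625/2;  ∫_0^5 9*x^2 dx = 375.
  Sum: 5625 + 5625/2 + 375 = 17625/2.
  ∫_0^5 u'(x)^2 dx = ∫_0^5 (36*x^2 + 36*x + 9) dx. Term by term:
    ∫_0^5 36*x^2 dx = 1500;  ∫_0^5 36*x dx = 450;  ∫_0^5 9 dx = 45.
  Sum: 1500 + 450 + 45 = 1995.
Adding: ||u||_{H^1}^2 = 17625/2 + 1995 = 21615/2.


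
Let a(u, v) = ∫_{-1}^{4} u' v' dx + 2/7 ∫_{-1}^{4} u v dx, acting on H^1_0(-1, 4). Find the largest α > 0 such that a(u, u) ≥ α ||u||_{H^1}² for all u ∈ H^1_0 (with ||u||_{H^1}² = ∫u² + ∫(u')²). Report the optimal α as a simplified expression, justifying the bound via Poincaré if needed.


α = (50/7 + π^2)/(π^2 + 25)

Coercivity of a(·,·) on H^1_0(-1, 4) means a(u, u) ≥ α ||u||_{H^1}² for every u ∈ H^1_0.
The interval has length L = 5, and Poincaré/coercivity depend only on L. Here a(u, u) = ∫(u')² + (2/7)·∫u².
Here 0 < c = 2/7 < 1. The condition a(u,u) ≥ α||u||_{H^1}² reads (1−α)∫(u')² ≥ (α−c)∫u². Any admissible α is ≤ 1 (rapidly oscillating u have ∫u²/∫(u')² → 0), and α = 1 would force 0 ≥ (1−c)∫u², impossible since c < 1; so 1−α > 0. By the sharp Poincaré inequality on H^1_0 of an interval of length L, ∫(u')² ≥ (π/L)²∫u² with equality for the first sine mode sin(π(x−x₀)/L) (x₀ the left endpoint), so the inequality holds for all u iff (1−α)(π/L)² ≥ α − c, i.e. α ≤ ((π/L)² + c)/((π/L)² + 1) = (1 + c(L/π)²)/(1 + (L/π)²). With (π/L)² = π^2/25 and c = 2/7, the largest admissible constant is α = ((π/L)² + c)/((π/L)² + 1).
Simplifying, α = (50/7 + π^2)/(π^2 + 25).


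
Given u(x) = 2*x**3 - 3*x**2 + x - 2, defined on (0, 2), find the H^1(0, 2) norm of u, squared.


||u||_{H^1}^2 = 5818/105

The H^1 norm (squared) on an interval (0, L) is
  ||u||_{H^1}^2 = ∫_0^L u(x)^2 dx + ∫_0^L u'(x)^2 dx.
Compute u'(x) = 6*x**2 - 6*x + 1.
Then u(x)^2 = 4*x**6 - 12*x**5 + 13*x**4 - 14*x**3 + 13*x**2 - 4*x + 4 and u'(x)^2 = 36*x**4 - 72*x**3 + 48*x**2 - 12*x + 1.
Integrate each monomial from 0 to 2 using ∫_0^2 c·x^n dx = c·2^(n+1)/(n+1):
  ∫_0^2 u(x)^2 dx = ∫_0^2 (4*x^6 - 12*x^5 + 13*x^4 - 14*x^3 + 13*x^2 - 4*x + 4) dx. Term by term:
    ∫_0^2 4*x^6 dx = 512/7;  ∫_0^2 -12*x^5 dx = -128;  ∫_0^2 13*x^4 dx = 416/5;
    ∫_0^2 -14*x^3 dx = -56;  ∫_0^2 13*x^2 dx = 104/3;  ∫_0^2 -4*x dx = -8;
    ∫_0^2 4 dx = 8.
  Sum: 512/7 − 128 + 416/5 − 56 + 104/3 − 8 + 8 = 736/105.
  ∫_0^2 u'(x)^2 dx = ∫_0^2 (36*x^4 - 72*x^3 + 48*x^2 - 12*x + 1) dx. Term by term:
    ∫_0^2 36*x^4 dx = 1152/5;  ∫_0^2 -72*x^3 dx = -288;  ∫_0^2 48*x^2 dx = 128;
    ∫_0^2 -12*x dx = -24;  ∫_0^2 1 dx = 2.
  Sum: 1152/5 − 288 + 128 − 24 + 2 = 242/5.
Adding: ||u||_{H^1}^2 = 736/105 + 242/5 = 5818/105.


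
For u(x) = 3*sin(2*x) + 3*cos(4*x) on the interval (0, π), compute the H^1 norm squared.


||u||_{H^1(0,π)}^2 = 99*π

u'(x) = -12*sin(4*x) + 6*cos(2*x).
Expand u² and (u')² and integrate term by term on (0, π), using: for integers n ≥ 1, ∫_0^π sin²(nx) dx = ∫_0^π cos²(nx) dx = π/2; for n ≠ n', ∫_0^π sin(nx)sin(n'x) dx = ∫_0^π cos(nx)cos(n'x) dx = 0; and by product-to-sum, ∫_0^π sin(nx)cos(n'x) dx = ½∫_0^π [sin((n+n')x) + sin((n−n')x)] dx, which is 0 when n+n' is even and 2n/(n²−n'²) when n+n' is odd (it need not vanish on (0, π)).
  u² squared terms: (3)²·∫cos(4x)² dx = 9·π/2 = 9*π/2;  (3)²·∫sin(2x)² dx = 9·π/2 = 9*π/2.
  u² cross terms: 2·(3)·(3)·∫cos(4x)·sin(2x) dx = 18·(0) = 0.
  So ∫_0^π u² dx = 9*π/2 + 9*π/2 + 0 = 9*π.
  (u')² squared terms: (-12)²·∫sin(4x)² dx = 144·π/2 = 72*π;  (6)²·∫cos(2x)² dx = 36·π/2 = 18*π.
  (u')² cross terms: 2·(-12)·(6)·∫sin(4x)·cos(2x) dx = -144·(0) = 0.
  So ∫_0^π (u')² dx = 72*π + 18*π + 0 = 90*π.
||u||_{H^1}^2 = (9*π) + (90*π) = 99*π.


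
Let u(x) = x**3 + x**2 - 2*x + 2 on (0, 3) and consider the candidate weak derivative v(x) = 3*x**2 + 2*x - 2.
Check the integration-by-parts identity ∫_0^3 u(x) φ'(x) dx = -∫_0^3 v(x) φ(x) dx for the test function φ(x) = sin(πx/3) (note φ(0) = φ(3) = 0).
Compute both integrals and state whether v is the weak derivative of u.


LHS = -87/π + 324/π^3, RHS = -87/π + 324/π^3. Yes, v = u' weakly.

u(x) = x**3 + x**2 - 2*x + 2, classical derivative u'(x) = 3*x**2 + 2*x - 2.
φ(x) = sin(πx/3), so φ'(x) = π*cos(π*x/3)/3.
Note φ(0) = φ(3) = 0, so the boundary term u·φ vanishes.
LHS = ∫_0^3 u(x) φ'(x) dx = ∫_0^3 (π*x^3*cos(π*x/3)/3 + π*x^2*cos(π*x/3)/3 - 2*π*x*cos(π*x/3)/3 + 2*π*cos(π*x/3)/3) dx. Term by term:
  ∫_0^3 2*π*cos(π*x/3)/3 dx = 0;  ∫_0^3 -2*π*x*cos(π*x/3)/3 dx = 12/π;  ∫_0^3 π*x^2*cos(π*x/3)/3 dx = -18/π;
  ∫_0^3 π*x^3*cos(π*x/3)/3 dx = -81/π + 324/π^3.
Sum: 0 + 12/π − 18/π + -81/π + 324/π^3 = -87/π + 324/π^3.
So LHS = -87/π + 324/π^3.
∫_0^3 v(x) φ(x) dx = ∫_0^3 (3*x^2*sin(π*x/3) + 2*x*sin(π*x/3) - 2*sin(π*x/3)) dx. Term by term:
  ∫_0^3 -2*sin(π*x/3) dx = -12/π;  ∫_0^3 2*x*sin(π*x/3) dx = 18/π;  ∫_0^3 3*x^2*sin(π*x/3) dx = -324/π^3 + 81/π.
Sum: -12/π + 18/π + -324/π^3 + 81/π = -324/π^3 + 87/π.
So RHS = -∫_0^3 v(x) φ(x) dx = -87/π + 324/π^3.
LHS = RHS, so the identity holds for this test φ.
Moreover u is smooth here and v(x) = u'(x) = 3*x**2 + 2*x - 2 pointwise, so the identity holds for every test function. Hence v is the weak derivative of u.


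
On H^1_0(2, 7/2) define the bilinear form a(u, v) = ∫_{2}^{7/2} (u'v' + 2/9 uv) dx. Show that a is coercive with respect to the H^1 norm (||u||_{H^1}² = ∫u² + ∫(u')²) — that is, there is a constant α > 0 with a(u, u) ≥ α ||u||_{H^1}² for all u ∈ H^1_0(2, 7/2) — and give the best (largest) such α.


α = 2*(1 + 2*π^2)/(9 + 4*π^2)

Coercivity of a(·,·) on H^1_0(2, 7/2) means a(u, u) ≥ α ||u||_{H^1}² for every u ∈ H^1_0.
The interval has length L = 3/2, and Poincaré/coercivity depend only on L. Here a(u, u) = ∫(u')² + (2/9)·∫u².
Here 0 < c = 2/9 < 1. The condition a(u,u) ≥ α||u||_{H^1}² reads (1−α)∫(u')² ≥ (α−c)∫u². Any admissible α is ≤ 1 (rapidly oscillating u have ∫u²/∫(u')² → 0), and α = 1 would force 0 ≥ (1−c)∫u², impossible since c < 1; so 1−α > 0. By the sharp Poincaré inequality on H^1_0 of an interval of length L, ∫(u')² ≥ (π/L)²∫u² with equality for the first sine mode sin(π(x−x₀)/L) (x₀ the left endpoint), so the inequality holds for all u iff (1−α)(π/L)² ≥ α − c, i.e. α ≤ ((π/L)² + c)/((π/L)² + 1) = (1 + c(L/π)²)/(1 + (L/π)²). With (π/L)² = 4*π^2/9 and c = 2/9, the largest admissible constant is α = ((π/L)² + c)/((π/L)² + 1).
Simplifying, α = 2*(1 + 2*π^2)/(9 + 4*π^2).


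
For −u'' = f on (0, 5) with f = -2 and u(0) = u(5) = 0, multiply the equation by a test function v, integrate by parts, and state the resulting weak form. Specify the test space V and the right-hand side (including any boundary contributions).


V = H^1_0(0, 5) (so v(0) = v(5) = 0); weak form: ∫_0^5 u'v' dx = ∫_0^5 (-2) v dx for all v ∈ V.

Multiply both sides by a test function v and integrate from 0 to 5:
  ∫_0^5 −u''(x) v(x) dx = ∫_0^5 f(x) v(x) dx.
Integrate the LHS by parts once:
  ∫_0^5 −u'' v dx = −[u'(x) v(x)]_0^5 + ∫_0^5 u'(x) v'(x) dx.
Thus ∫_0^5 u'(x) v'(x) dx = ∫_0^5 f(x) v(x) dx + [u'(x) v(x)]_0^5.
Choose V so that boundary terms are either known or forced to vanish.
u is Dirichlet: u(0) = u(5) = 0. Let V = H^1_0(0, 5); then v(0) = v(5) = 0, and [u' v]_0^5 = 0.
Weak formulation: find u (satisfying any essential BC) such that ∫_0^5 u'(x) v'(x) dx = ∫_0^5 f v dx for all v ∈ V.
Substituting f(x) = -2, the right-hand side is ∫_0^5 (-2) v dx.


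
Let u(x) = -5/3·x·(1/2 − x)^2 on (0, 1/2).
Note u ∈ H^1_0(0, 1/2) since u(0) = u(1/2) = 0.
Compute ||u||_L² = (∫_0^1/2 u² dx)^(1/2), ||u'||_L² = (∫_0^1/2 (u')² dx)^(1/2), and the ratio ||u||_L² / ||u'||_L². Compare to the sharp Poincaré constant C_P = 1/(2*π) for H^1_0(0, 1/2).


||u||_L² / ||u'||_L² = sqrt(14)/28 < C_P = 1/(2*π).

u(x) = -5/3·x·(1/2 − x)^2, so u'(x) = -5*x^2 + 10*x/3 - 5/12.
u(x) = -5/3·x·(1/2 − x)^2 vanishes at x = 0 and x = 1/2, so u ∈ H^1_0(0, 1/2). Differentiate via the product rule and integrate the resulting polynomials term by term.
  ∫_0^1/2 u² dx = ∫_0^1/2 (25*x^6/9 - 50*x^5/9 + 25*x^4/6 - 25*x^3/18 + 25*x^2/144) dx. Term by term:
    ∫_0^1/2 25*x^6/9 dx = 25/8064;  ∫_0^1/2 -50*x^5/9 dx = -25/1728;  ∫_0^1/2 25*x^4/6 dx = 5/192;
    ∫_0^1/2 -25*x^3/18 dx = -25/1152;  ∫_0^1/2 25*x^2/144 dx = 25/3456.
  Sum: 25/8064 − 25/1728 + 5/192 − 25/1152 + 25/3456 = 5/24192.
  ∫_0^1/2 (u')² dx = ∫_0^1/2 (25*x^4 - 100*x^3/3 + 275*x^2/18 - 25*x/9 + 25/144) dx. Term by term:
    ∫_0^1/2 25*x^4 dx = 5/32;  ∫_0^1/2 -100*x^3/3 dx = -25/48;  ∫_0^1/2 275*x^2/18 dx = 275/432;
    ∫_0^1/2 -25*x/9 dx = -25/72;  ∫_0^1/2 25/144 dx = 25/288.
  Sum: 5/32 − 25/48 + 275/432 − 25/72 + 25/288 = 5/432.
∫_0^1/2 u² dx = 5/24192, so ||u||_L² = sqrt(210)/1008.
∫_0^1/2 (u')² dx = 5/432, so ||u'||_L² = sqrt(15)/36.
Ratio ||u||_L² / ||u'||_L² = sqrt(14)/28.
Sharp Poincaré constant on H^1_0(0, 1/2) is C_P = L/π = 1/(2*π), achieved by sin(2*π·x).
A polynomial bump cannot attain the sharp Poincaré constant (only the first sine eigenfunction does), so the ratio is strictly less than C_P, consistent with ||u||_L² ≤ C_P ||u'||_L².


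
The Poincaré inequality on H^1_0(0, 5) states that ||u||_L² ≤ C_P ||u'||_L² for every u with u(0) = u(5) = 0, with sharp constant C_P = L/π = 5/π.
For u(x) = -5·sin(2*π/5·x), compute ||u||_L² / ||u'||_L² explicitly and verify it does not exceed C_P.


||u||_L² / ||u'||_L² = 5/(2*π) < C_P = 5/π.

u(x) = -5·sin(2*π/5·x), so u'(x) = -2*π*cos(2*π*x/5).
Writing u(x) = A·sin(kπx/L) with A = -5 and k = 2, use ∫_0^L sin²(kπx/L) dx = L/2 and ∫_0^L cos²(kπx/L) dx = L/2.
u² = 25·sin²(2*π/5·x) and (u')² = 4*π^2·cos²(2*π/5·x), and each of sin², cos² integrates to L/2 = 5/2 over (0, 5).
∫_0^5 u² dx = 125/2, so ||u||_L² = 5*sqrt(10)/2.
∫_0^5 (u')² dx = 10*π^2, so ||u'||_L² = sqrt(10)*π.
Ratio ||u||_L² / ||u'||_L² = 5/(2*π).
Sharp Poincaré constant on H^1_0(0, 5) is C_P = L/π = 5/π, achieved by sin(π/5·x).
This is the k = 2 harmonic; the ratio L/(kπ) is strictly less than C_P = L/π, consistent with the sharp inequality ||u||_L² ≤ C_P ||u'||_L².


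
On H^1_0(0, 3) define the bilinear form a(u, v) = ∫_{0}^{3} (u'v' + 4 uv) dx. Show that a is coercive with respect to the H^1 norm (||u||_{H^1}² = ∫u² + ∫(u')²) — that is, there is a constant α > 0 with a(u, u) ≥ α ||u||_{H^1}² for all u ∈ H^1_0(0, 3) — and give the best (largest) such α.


α = 1

Coercivity of a(·,·) on H^1_0(0, 3) means a(u, u) ≥ α ||u||_{H^1}² for every u ∈ H^1_0.
The interval has length L = 3, and Poincaré/coercivity depend only on L. Here a(u, u) = ∫(u')² + (4)·∫u².
Here c = 4 ≥ 1, so a(u,u) = ∫(u')² + c∫u² ≥ ∫(u')² + ∫u² = ||u||_{H^1}², i.e. α = 1 works. No larger α is possible: a(u,u) ≥ α||u||_{H^1}² means (1−α)∫(u')² ≥ (α−c)∫u², and for the modes u_n = sin(nπ(x−x₀)/L) (x₀ the left endpoint) one has ∫u_n²/∫(u_n')² = (L/(nπ))² → 0, so a(u_n,u_n)/||u_n||_{H^1}² → 1. Hence the optimal constant is α = 1.
Therefore α = 1.


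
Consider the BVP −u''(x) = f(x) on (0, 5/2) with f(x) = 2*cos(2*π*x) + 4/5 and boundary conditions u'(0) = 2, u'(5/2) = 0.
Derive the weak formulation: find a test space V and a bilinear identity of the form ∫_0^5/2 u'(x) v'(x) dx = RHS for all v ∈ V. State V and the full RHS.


V = H^1(0, 5/2) (v unrestricted at boundary; u is determined up to an additive constant); weak form: ∫_0^5/2 u'v' dx = ∫_0^5/2 (2*cos(2*π*x) + 4/5) v dx − 2·v(0) for all v ∈ V.

Multiply both sides by a test function v and integrate from 0 to 5/2:
  ∫_0^5/2 −u''(x) v(x) dx = ∫_0^5/2 f(x) v(x) dx.
Integrate the LHS by parts once:
  ∫_0^5/2 −u'' v dx = −[u'(x) v(x)]_0^5/2 + ∫_0^5/2 u'(x) v'(x) dx.
Thus ∫_0^5/2 u'(x) v'(x) dx = ∫_0^5/2 f(x) v(x) dx + [u'(x) v(x)]_0^5/2.
Choose V so that boundary terms are either known or forced to vanish.
u has inhomogeneous Neumann u'(0) = 2, u'(5/2) = 0. [u' v]_0^5/2 = (0)·v(5/2) − (2)·v(0) = − 2·v(0). Take V = H^1(0, 5/2); boundary term becomes part of RHS.
Weak formulation: find u (satisfying any essential BC) such that ∫_0^5/2 u'(x) v'(x) dx = ∫_0^5/2 f v dx − 2·v(0) for all v ∈ V (Neumann data are natural BCs: they enter the RHS as boundary terms).
Substituting f(x) = 2*cos(2*π*x) + 4/5, the right-hand side is ∫_0^5/2 (2*cos(2*π*x) + 4/5) v dx − 2·v(0).
Compatibility check (pure Neumann): taking v ≡ 1 ∈ V gives 0 = ∫_0^5/2 f dx + (0) − (2), i.e. ∫_0^5/2 f dx must equal u'(0) − u'(5/2) = 2. Indeed ∫_0^5/2 (2*cos(2*π*x) + 4/5) dx = 2, so the data are compatible. The solution is then unique only up to an additive constant (fix it e.g. by requiring ∫_0^5/2 u dx = 0).


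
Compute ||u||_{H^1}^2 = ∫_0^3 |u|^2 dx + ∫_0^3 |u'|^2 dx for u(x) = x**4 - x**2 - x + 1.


||u||_{H^1}^2 = 56067/10

The H^1 norm (squared) on an interval (0, L) is
  ||u||_{H^1}^2 = ∫_0^L u(x)^2 dx + ∫_0^L u'(x)^2 dx.
Compute u'(x) = 4*x**3 - 2*x - 1.
Then u(x)^2 = x**8 - 2*x**6 - 2*x**5 + 3*x**4 + 2*x**3 - x**2 - 2*x + 1 and u'(x)^2 = 16*x**6 - 16*x**4 - 8*x**3 + 4*x**2 + 4*x + 1.
Integrate each monomial from 0 to 3 using ∫_0^3 c·x^n dx = c·3^(n+1)/(n+1):
  ∫_0^3 u(x)^2 dx = ∫_0^3 (x^8 - 2*x^6 - 2*x^5 + 3*x^4 + 2*x^3 - x^2 - 2*x + 1) dx. Term by term:
    ∫_0^3 x^8 dx = 2187;  ∫_0^3 -2*x^6 dx = -4374/7;  ∫_0^3 -2*x^5 dx = -243;
    ∫_0^3 3*x^4 dx = 729/5;  ∫_0^3 2*x^3 dx = 81/2;  ∫_0^3 -x^2 dx = -9;
    ∫_0^3 -2*x dx = -9;  ∫_0^3 1 dx = 3.
  Sum: 2187 − 4374/7 − 243 + 729/5 + 81/2 − 9 − 9 + 3 = 104331/70.
  ∫_0^3 u'(x)^2 dx = ∫_0^3 (16*x^6 - 16*x^4 - 8*x^3 + 4*x^2 + 4*x + 1) dx. Term by term:
    ∫_0^3 16*x^6 dx = 34992/7;  ∫_0^3 -16*x^4 dx = -3888/5;  ∫_0^3 -8*x^3 dx = -162;
    ∫_0^3 4*x^2 dx = 36;  ∫_0^3 4*x dx = 18;  ∫_0^3 1 dx = 3.
  Sum: 34992/7 − 3888/5 − 162 + 36 + 18 + 3 = 144069/35.
Adding: ||u||_{H^1}^2 = 104331/70 + 144069/35 = 56067/10.


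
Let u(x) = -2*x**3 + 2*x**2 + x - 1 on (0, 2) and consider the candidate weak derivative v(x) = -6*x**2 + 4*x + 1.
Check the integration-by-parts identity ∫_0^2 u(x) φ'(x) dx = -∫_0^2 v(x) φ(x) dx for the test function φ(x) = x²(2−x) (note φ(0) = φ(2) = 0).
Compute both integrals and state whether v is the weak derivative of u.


LHS = 76/15, RHS = 76/15. Yes, v = u' weakly.

u(x) = -2*x**3 + 2*x**2 + x - 1, classical derivative u'(x) = -6*x**2 + 4*x + 1.
φ(x) = x²(2−x), so φ'(x) = x*(4 - 3*x).
Note φ(0) = φ(2) = 0, so the boundary term u·φ vanishes.
LHS = ∫_0^2 u(x) φ'(x) dx = ∫_0^2 (6*x^5 - 14*x^4 + 5*x^3 + 7*x^2 - 4*x) dx. Term by term:
  ∫_0^2 6*x^5 dx = 64;  ∫_0^2 -14*x^4 dx = -448/5;  ∫_0^2 5*x^3 dx = 20;
  ∫_0^2 7*x^2 dx = 56/3;  ∫_0^2 -4*x dx = -8.
Sum: 64 − 448/5 + 20 + 56/3 − 8 = 76/15.
So LHS = 76/15.
∫_0^2 v(x) φ(x) dx = ∫_0^2 (6*x^5 - 16*x^4 + 7*x^3 + 2*x^2) dx. Term by term:
  ∫_0^2 6*x^5 dx = 64;  ∫_0^2 -16*x^4 dx = -512/5;  ∫_0^2 7*x^3 dx = 28;
  ∫_0^2 2*x^2 dx = 16/3.
Sum: 64 − 512/5 + 28 + 16/3 = -76/15.
So RHS = -∫_0^2 v(x) φ(x) dx = 76/15.
LHS = RHS, so the identity holds for this test φ.
Moreover u is smooth here and v(x) = u'(x) = -6*x**2 + 4*x + 1 pointwise, so the identity holds for every test function. Hence v is the weak derivative of u.


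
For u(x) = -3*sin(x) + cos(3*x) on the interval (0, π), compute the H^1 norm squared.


||u||_{H^1(0,π)}^2 = 14*π

u'(x) = -3*sin(3*x) - 3*cos(x).
Expand u² and (u')² and integrate term by term on (0, π), using: for integers n ≥ 1, ∫_0^π sin²(nx) dx = ∫_0^π cos²(nx) dx = π/2; for n ≠ n', ∫_0^π sin(nx)sin(n'x) dx = ∫_0^π cos(nx)cos(n'x) dx = 0; and by product-to-sum, ∫_0^π sin(nx)cos(n'x) dx = ½∫_0^π [sin((n+n')x) + sin((n−n')x)] dx, which is 0 when n+n' is even and 2n/(n²−n'²) when n+n' is odd (it need not vanish on (0, π)).
  u² squared terms: (-3)²·∫sin(x)² dx = 9·π/2 = 9*π/2;  (1)²·∫cos(3x)² dx = 1·π/2 = π/2.
  u² cross terms: 2·(-3)·(1)·∫sin(x)·cos(3x) dx = -6·(0) = 0.
  So ∫_0^π u² dx = 9*π/2 + π/2 + 0 = 5*π.
  (u')² squared terms: (-3)²·∫cos(x)² dx = 9·π/2 = 9*π/2;  (-3)²·∫sin(3x)² dx = 9·π/2 = 9*π/2.
  (u')² cross terms: 2·(-3)·(-3)·∫cos(x)·sin(3x) dx = 18·(0) = 0.
  So ∫_0^π (u')² dx = 9*π/2 + 9*π/2 + 0 = 9*π.
||u||_{H^1}^2 = (5*π) + (9*π) = 14*π.


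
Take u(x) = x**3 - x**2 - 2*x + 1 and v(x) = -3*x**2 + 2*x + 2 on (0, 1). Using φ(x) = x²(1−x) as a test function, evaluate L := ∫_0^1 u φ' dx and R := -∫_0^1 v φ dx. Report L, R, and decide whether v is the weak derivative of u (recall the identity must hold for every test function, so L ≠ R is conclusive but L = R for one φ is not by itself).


LHS = 1/6, RHS = -1/6. No, v is not the weak derivative of u.

u(x) = x**3 - x**2 - 2*x + 1, classical derivative u'(x) = 3*x**2 - 2*x - 2.
φ(x) = x²(1−x), so φ'(x) = x*(2 - 3*x).
Note φ(0) = φ(1) = 0, so the boundary term u·φ vanishes.
LHS = ∫_0^1 u(x) φ'(x) dx = ∫_0^1 (-3*x^5 + 5*x^4 + 4*x^3 - 7*x^2 + 2*x) dx. Term by term:
  ∫_0^1 -3*x^5 dx = -1/2;  ∫_0^1 5*x^4 dx = 1;  ∫_0^1 4*x^3 dx = 1;
  ∫_0^1 -7*x^2 dx = -7/3;  ∫_0^1 2*x dx = 1.
Sum: -1/2 + 1 + 1 − 7/3 + 1 = 1/6.
So LHS = 1/6.
∫_0^1 v(x) φ(x) dx = ∫_0^1 (3*x^5 - 5*x^4 + 2*x^2) dx. Term by term:
  ∫_0^1 3*x^5 dx = 1/2;  ∫_0^1 -5*x^4 dx = -1;  ∫_0^1 2*x^2 dx = 2/3.
Sum: 1/2 − 1 + 2/3 = 1/6.
So RHS = -∫_0^1 v(x) φ(x) dx = -1/6.
LHS − RHS = 1/3 ≠ 0, so the identity fails.
(For a valid weak derivative the identity must hold for EVERY test function, in particular this one. The failure shows v is NOT the weak derivative of u.)
Correct weak derivative would be u'(x) = 3*x**2 - 2*x - 2.


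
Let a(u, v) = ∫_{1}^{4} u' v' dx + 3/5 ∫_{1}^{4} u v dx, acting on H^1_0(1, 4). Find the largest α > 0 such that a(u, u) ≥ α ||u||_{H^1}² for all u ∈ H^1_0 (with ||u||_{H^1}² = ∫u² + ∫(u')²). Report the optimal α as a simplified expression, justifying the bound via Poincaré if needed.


α = (27/5 + π^2)/(9 + π^2)

Coercivity of a(·,·) on H^1_0(1, 4) means a(u, u) ≥ α ||u||_{H^1}² for every u ∈ H^1_0.
The interval has length L = 3, and Poincaré/coercivity depend only on L. Here a(u, u) = ∫(u')² + (3/5)·∫u².
Here 0 < c = 3/5 < 1. The condition a(u,u) ≥ α||u||_{H^1}² reads (1−α)∫(u')² ≥ (α−c)∫u². Any admissible α is ≤ 1 (rapidly oscillating u have ∫u²/∫(u')² → 0), and α = 1 would force 0 ≥ (1−c)∫u², impossible since c < 1; so 1−α > 0. By the sharp Poincaré inequality on H^1_0 of an interval of length L, ∫(u')² ≥ (π/L)²∫u² with equality for the first sine mode sin(π(x−x₀)/L) (x₀ the left endpoint), so the inequality holds for all u iff (1−α)(π/L)² ≥ α − c, i.e. α ≤ ((π/L)² + c)/((π/L)² + 1) = (1 + c(L/π)²)/(1 + (L/π)²). With (π/L)² = π^2/9 and c = 3/5, the largest admissible constant is α = ((π/L)² + c)/((π/L)² + 1).
Simplifying, α = (27/5 + π^2)/(9 + π^2).


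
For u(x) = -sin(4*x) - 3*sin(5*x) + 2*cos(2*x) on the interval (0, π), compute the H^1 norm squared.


||u||_{H^1(0,π)}^2 = -200/7 + 271*π/2

u'(x) = -4*sin(2*x) - 4*cos(4*x) - 15*cos(5*x).
Expand u² and (u')² and integrate term by term on (0, π), using: for integers n ≥ 1, ∫_0^π sin²(nx) dx = ∫_0^π cos²(nx) dx = π/2; for n ≠ n', ∫_0^π sin(nx)sin(n'x) dx = ∫_0^π cos(nx)cos(n'x) dx = 0; and by product-to-sum, ∫_0^π sin(nx)cos(n'x) dx = ½∫_0^π [sin((n+n')x) + sin((n−n')x)] dx, which is 0 when n+n' is even and 2n/(n²−n'²) when n+n' is odd (it need not vanish on (0, π)).
  u² squared terms: (-1)²·∫sin(4x)² dx = 1·π/2 = π/2;  (-3)²·∫sin(5x)² dx = 9·π/2 = 9*π/2;  (2)²·∫cos(2x)² dx = 4·π/2 = 2*π.
  u² cross terms: 2·(-1)·(-3)·∫sin(4x)·sin(5x) dx = 6·(0) = 0;  2·(-1)·(2)·∫sin(4x)·cos(2x) dx = -4·(0) = 0;  2·(-3)·(2)·∫sin(5x)·cos(2x) dx = -12·(10/21) = -40/7.
  So ∫_0^π u² dx = π/2 + 9*π/2 + 2*π + 0 + 0 − 40/7 = -40/7 + 7*π.
  (u')² squared terms: (-15)²·∫cos(5x)² dx = 225·π/2 = 225*π/2;  (-4)²·∫cos(4x)² dx = 16·π/2 = 8*π;  (-4)²·∫sin(2x)² dx = 16·π/2 = 8*π.
  (u')² cross terms: 2·(-15)·(-4)·∫cos(5x)·cos(4x) dx = 120·(0) = 0;  2·(-15)·(-4)·∫cos(5x)·sin(2x) dx = 120·(-4/21) = -160/7;  2·(-4)·(-4)·∫cos(4x)·sin(2x) dx = 32·(0) = 0.
  So ∫_0^π (u')² dx = 225*π/2 + 8*π + 8*π + 0 − 160/7 + 0 = -160/7 + 257*π/2.
||u||_{H^1}^2 = (-40/7 + 7*π) + (-160/7 + 257*π/2) = -200/7 + 271*π/2.


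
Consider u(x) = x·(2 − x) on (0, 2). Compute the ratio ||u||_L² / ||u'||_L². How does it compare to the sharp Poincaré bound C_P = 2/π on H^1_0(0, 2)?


||u||_L² / ||u'||_L² = sqrt(10)/5 < C_P = 2/π.

u(x) = x·(2 − x), so u'(x) = 2 - 2*x.
u(x) = x·(2 − x) vanishes at x = 0 and x = 2, so u ∈ H^1_0(0, 2). Differentiate via the product rule and integrate the resulting polynomials term by term.
  ∫_0^2 u² dx = ∫_0^2 (x^4 - 4*x^3 + 4*x^2) dx. Term by term:
    ∫_0^2 x^4 dx = 32/5;  ∫_0^2 -4*x^3 dx = -16;  ∫_0^2 4*x^2 dx = 32/3.
  Sum: 32/5 − 16 + 32/3 = 16/15.
  ∫_0^2 (u')² dx = ∫_0^2 (4*x^2 - 8*x + 4) dx. Term by term:
    ∫_0^2 4*x^2 dx = 32/3;  ∫_0^2 -8*x dx = -16;  ∫_0^2 4 dx = 8.
  Sum: 32/3 − 16 + 8 = 8/3.
∫_0^2 u² dx = 16/15, so ||u||_L² = 4*sqrt(15)/15.
∫_0^2 (u')² dx = 8/3, so ||u'||_L² = 2*sqrt(6)/3.
Ratio ||u||_L² / ||u'||_L² = sqrt(10)/5.
Sharp Poincaré constant on H^1_0(0, 2) is C_P = L/π = 2/π, achieved by sin(π/2·x).
A polynomial bump cannot attain the sharp Poincaré constant (only the first sine eigenfunction does), so the ratio is strictly less than C_P, consistent with ||u||_L² ≤ C_P ||u'||_L².


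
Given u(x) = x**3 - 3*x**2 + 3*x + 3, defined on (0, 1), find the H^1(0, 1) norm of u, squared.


||u||_{H^1}^2 = 558/35

The H^1 norm (squared) on an interval (0, L) is
  ||u||_{H^1}^2 = ∫_0^L u(x)^2 dx + ∫_0^L u'(x)^2 dx.
Compute u'(x) = 3*x**2 - 6*x + 3.
Then u(x)^2 = x**6 - 6*x**5 + 15*x**4 - 12*x**3 - 9*x**2 + 18*x + 9 and u'(x)^2 = 9*x**4 - 36*x**3 + 54*x**2 - 36*x + 9.
Integrate each monomial from 0 to 1 using ∫_0^1 c·x^n dx = c·1^(n+1)/(n+1):
  ∫_0^1 u(x)^2 dx = ∫_0^1 (x^6 - 6*x^5 + 15*x^4 - 12*x^3 - 9*x^2 + 18*x + 9) dx. Term by term:
    ∫_0^1 x^6 dx = 1/7;  ∫_0^1 -6*x^5 dx = -1;  ∫_0^1 15*x^4 dx = 3;
    ∫_0^1 -12*x^3 dx = -3;  ∫_0^1 -9*x^2 dx = -3;  ∫_0^1 18*x dx = 9;
    ∫_0^1 9 dx = 9.
  Sum: 1/7 − 1 + 3 − 3 − 3 + 9 + 9 = 99/7.
  ∫_0^1 u'(x)^2 dx = ∫_0^1 (9*x^4 - 36*x^3 + 54*x^2 - 36*x + 9) dx. Term by term:
    ∫_0^1 9*x^4 dx = 9/5;  ∫_0^1 -36*x^3 dx = -9;  ∫_0^1 54*x^2 dx = 18;
    ∫_0^1 -36*x dx = -18;  ∫_0^1 9 dx = 9.
  Sum: 9/5 − 9 + 18 − 18 + 9 = 9/5.
Adding: ||u||_{H^1}^2 = 99/7 + 9/5 = 558/35.
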